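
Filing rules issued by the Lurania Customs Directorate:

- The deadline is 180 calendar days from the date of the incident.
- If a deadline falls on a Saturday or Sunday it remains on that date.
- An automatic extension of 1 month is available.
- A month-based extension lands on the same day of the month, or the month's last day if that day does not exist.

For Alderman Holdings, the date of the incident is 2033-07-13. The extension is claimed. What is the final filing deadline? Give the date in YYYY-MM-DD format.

2034-02-09

Adding 180 calendar days to 2033-07-13 gives 2034-01-09.
No adjustment is made for weekends or holidays, so 2034-01-09 stands.
Add 1 month to 2034-01-09: 2034-02-09.
No adjustment is made for weekends or holidays, so 2034-02-09 stands.
So the filing is due 2034-02-09.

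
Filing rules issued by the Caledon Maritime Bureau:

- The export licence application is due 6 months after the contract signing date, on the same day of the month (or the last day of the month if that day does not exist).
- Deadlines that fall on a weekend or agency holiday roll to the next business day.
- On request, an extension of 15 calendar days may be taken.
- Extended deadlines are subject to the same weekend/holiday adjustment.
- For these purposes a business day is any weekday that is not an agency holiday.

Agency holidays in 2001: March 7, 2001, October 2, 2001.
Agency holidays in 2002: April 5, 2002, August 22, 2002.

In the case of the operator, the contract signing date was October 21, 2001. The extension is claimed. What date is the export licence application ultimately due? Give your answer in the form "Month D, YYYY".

6 months from October 21, 2001 is April 21, 2002.
April 21, 2002 falls on a Sunday. Rolling to the next business day gives April 22, 2002, a Monday.
The 15-calendar-day extension moves the deadline from April 22, 2002 to May 7, 2002.
Since May 7, 2002 is a Tuesday and not a holiday, the date is unchanged.
Final deadline: May 7, 2002.

May 7, 2002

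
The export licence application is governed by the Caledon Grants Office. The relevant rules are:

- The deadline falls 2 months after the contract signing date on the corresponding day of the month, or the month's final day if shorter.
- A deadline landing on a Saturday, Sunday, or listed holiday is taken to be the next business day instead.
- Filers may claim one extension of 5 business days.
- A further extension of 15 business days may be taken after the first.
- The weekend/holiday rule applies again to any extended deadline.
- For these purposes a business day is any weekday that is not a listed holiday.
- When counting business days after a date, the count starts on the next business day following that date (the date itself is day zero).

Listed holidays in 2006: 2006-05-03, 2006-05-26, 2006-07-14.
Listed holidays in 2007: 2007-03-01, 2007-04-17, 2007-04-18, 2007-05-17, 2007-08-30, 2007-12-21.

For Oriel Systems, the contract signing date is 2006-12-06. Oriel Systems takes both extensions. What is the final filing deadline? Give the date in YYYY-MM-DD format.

2 months after 2006-12-06, on the same day of the month, is 2007-02-06.
2007-02-06 is a Tuesday and not a listed holiday, so it stands.
Applying the 5-business-day extension: 5 business days after 2007-02-06 is 2007-02-13.
2007-02-13 is a Tuesday and not a listed holiday, so it stands.
Counting 15 further business days from 2007-02-13 reaches 2007-03-07.
2007-03-07 is a Wednesday and not a listed holiday, so it stands.
Final deadline: 2007-03-07.

2007-03-07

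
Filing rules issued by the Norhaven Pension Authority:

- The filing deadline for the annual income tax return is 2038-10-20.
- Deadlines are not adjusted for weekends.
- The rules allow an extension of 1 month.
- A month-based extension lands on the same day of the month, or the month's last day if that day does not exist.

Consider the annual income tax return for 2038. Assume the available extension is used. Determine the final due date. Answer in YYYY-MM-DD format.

2038-11-20

Start from the fixed due date, 2038-10-20.
2038-10-20 falls on a Wednesday. The rules make no weekend/holiday allowance, so it remains 2038-10-20.
The 1 month extension carries 2038-10-20 to 2038-11-20.
2038-11-20 falls on a Saturday. The rules make no weekend/holiday allowance, so it remains 2038-11-20.
Final deadline: 2038-11-20.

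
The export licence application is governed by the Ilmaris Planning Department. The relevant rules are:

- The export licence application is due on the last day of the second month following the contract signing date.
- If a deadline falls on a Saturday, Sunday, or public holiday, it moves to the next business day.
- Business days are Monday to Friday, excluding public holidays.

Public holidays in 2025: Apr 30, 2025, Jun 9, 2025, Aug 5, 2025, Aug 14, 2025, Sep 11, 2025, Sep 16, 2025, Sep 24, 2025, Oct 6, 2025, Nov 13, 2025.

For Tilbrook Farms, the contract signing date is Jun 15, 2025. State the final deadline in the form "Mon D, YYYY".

2 months after Jun 15, 2025 is August 2025; that month ends on Aug 31, 2025.
Aug 31, 2025 is a Sunday; the next business day is Sep 1, 2025 (Monday).
Deadline: Sep 1, 2025.

Sep 1, 2025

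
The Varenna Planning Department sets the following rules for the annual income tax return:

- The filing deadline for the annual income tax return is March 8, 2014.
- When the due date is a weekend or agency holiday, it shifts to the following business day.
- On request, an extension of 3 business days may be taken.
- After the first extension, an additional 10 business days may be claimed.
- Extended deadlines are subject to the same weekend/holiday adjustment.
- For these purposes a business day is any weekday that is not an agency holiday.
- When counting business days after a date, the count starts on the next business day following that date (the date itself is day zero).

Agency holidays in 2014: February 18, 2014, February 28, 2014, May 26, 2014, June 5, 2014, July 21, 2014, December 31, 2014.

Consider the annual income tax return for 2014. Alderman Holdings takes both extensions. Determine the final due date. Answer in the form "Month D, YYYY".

Start from the fixed due date, March 8, 2014.
March 8, 2014 is a Saturday; the next business day is March 10, 2014 (Monday).
Counting 3 further business days from March 10, 2014 reaches March 13, 2014.
March 13, 2014 falls on a Thursday, which is a business day, so no adjustment is needed.
Applying the 10-business-day extension: 10 business days after March 13, 2014 is March 27, 2014.
March 27, 2014 falls on a Thursday, which is a business day, so no adjustment is needed.
The final due date is March 27, 2014.

March 27, 2014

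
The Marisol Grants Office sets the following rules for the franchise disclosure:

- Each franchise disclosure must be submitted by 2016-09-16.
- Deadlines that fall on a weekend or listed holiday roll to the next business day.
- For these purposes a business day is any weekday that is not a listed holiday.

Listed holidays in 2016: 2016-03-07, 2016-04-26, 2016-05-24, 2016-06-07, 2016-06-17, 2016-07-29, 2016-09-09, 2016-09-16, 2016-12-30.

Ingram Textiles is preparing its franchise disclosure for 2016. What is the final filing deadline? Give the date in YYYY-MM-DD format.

2016-09-19

The stated deadline is 2016-09-16.
2016-09-16 is a listed holiday; the next business day is 2016-09-19 (Monday).
The final due date is 2016-09-19.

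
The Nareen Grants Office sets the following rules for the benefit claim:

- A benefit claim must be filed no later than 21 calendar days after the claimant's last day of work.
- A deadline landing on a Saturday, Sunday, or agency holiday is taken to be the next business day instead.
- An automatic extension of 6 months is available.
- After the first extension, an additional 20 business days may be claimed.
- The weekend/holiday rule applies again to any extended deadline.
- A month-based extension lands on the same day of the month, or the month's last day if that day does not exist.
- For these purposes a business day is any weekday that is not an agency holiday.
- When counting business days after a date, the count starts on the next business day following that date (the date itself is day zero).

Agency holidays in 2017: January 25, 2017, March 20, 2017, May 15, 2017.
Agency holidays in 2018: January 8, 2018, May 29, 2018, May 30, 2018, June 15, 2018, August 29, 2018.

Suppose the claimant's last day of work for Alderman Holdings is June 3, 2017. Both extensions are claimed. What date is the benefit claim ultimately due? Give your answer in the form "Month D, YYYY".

January 24, 2018

Trigger date June 3, 2017 + 21 calendar days = June 24, 2017.
June 24, 2017 is a Saturday; the next business day is June 26, 2017 (Monday).
Add 6 months to June 26, 2017: December 26, 2017.
December 26, 2017 falls on a Tuesday, which is a business day, so no adjustment is needed.
Applying the 20-business-day extension: 20 business days after December 26, 2017 is January 24, 2018.
January 24, 2018 (Wednesday) is already a business day.
Deadline: January 24, 2018.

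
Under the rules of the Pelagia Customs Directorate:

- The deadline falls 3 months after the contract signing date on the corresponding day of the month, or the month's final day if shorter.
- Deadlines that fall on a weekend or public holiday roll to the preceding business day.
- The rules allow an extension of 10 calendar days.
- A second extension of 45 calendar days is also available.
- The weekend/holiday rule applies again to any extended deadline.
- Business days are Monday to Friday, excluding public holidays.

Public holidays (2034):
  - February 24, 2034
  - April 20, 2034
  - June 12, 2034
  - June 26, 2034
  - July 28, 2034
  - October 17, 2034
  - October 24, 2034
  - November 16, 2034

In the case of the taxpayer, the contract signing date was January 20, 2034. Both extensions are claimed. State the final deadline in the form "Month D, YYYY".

June 9, 2034

3 months after January 20, 2034, on the same day of the month, is April 20, 2034.
April 20, 2034 falls on a listed holiday. Rolling to the preceding business day gives April 19, 2034, a Wednesday.
Add the 10 calendar-day extension to April 19, 2034: April 29, 2034.
April 29, 2034 falls on a Saturday. Rolling to the preceding business day gives April 28, 2034, a Friday.
The 45-calendar-day extension moves the deadline from April 28, 2034 to June 12, 2034.
June 12, 2034 falls on a listed holiday. Rolling to the preceding business day gives June 9, 2034, a Friday.
Deadline: June 9, 2034.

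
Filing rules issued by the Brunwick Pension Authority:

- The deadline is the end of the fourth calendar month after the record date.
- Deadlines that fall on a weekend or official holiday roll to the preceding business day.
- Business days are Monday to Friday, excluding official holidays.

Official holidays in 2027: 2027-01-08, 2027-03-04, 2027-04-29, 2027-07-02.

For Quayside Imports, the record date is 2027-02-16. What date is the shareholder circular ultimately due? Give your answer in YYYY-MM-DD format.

The fourth month after 2027-02-16 is June 2027, whose last day is 2027-06-30.
Since 2027-06-30 is a Wednesday and not a holiday, the date is unchanged.
The final due date is 2027-06-30.

2027-06-30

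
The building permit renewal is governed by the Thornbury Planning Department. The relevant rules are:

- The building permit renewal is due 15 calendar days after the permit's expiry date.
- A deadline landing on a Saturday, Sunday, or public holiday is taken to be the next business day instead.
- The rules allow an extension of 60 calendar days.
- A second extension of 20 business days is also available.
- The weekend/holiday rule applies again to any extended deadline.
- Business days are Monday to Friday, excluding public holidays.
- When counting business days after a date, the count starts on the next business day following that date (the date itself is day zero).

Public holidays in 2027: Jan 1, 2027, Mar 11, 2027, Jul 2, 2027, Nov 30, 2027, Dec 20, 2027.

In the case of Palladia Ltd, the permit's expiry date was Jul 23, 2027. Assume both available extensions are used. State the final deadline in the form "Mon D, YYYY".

Nov 5, 2027

Adding 15 calendar days to Jul 23, 2027 gives Aug 7, 2027.
Aug 7, 2027 is a Saturday, so it moves to the next business day, Aug 9, 2027 (Monday).
Add the 60 calendar-day extension to Aug 9, 2027: Oct 8, 2027.
Since Oct 8, 2027 is a Friday and not a holiday, the date is unchanged.
Counting 20 further business days from Oct 8, 2027 reaches Nov 5, 2027.
Since Nov 5, 2027 is a Friday and not a holiday, the date is unchanged.
Deadline: Nov 5, 2027.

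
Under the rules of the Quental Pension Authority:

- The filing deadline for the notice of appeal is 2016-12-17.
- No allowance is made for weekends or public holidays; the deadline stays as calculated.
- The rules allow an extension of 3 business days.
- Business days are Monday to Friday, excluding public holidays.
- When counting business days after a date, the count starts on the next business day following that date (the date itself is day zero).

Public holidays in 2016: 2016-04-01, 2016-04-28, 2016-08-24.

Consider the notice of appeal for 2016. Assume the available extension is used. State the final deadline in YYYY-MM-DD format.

2016-12-21

The stated deadline is 2016-12-17.
2016-12-17 is a Saturday; no weekend or holiday adjustment applies.
The 3-business-day extension runs from 2016-12-17 to 2016-12-21.
No adjustment is made for weekends or holidays, so 2016-12-21 stands.
Final deadline: 2016-12-21.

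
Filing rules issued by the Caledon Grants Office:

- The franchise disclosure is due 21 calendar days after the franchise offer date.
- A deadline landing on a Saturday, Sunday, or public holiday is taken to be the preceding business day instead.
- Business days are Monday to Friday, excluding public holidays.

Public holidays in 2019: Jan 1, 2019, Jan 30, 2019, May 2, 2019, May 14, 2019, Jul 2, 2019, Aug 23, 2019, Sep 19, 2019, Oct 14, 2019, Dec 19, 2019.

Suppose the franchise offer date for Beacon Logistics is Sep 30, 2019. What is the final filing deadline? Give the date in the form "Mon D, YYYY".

From Sep 30, 2019, 21 calendar days later is Oct 21, 2019.
Oct 21, 2019 falls on a Monday, which is a business day, so no adjustment is needed.
Final deadline: Oct 21, 2019.

Oct 21, 2019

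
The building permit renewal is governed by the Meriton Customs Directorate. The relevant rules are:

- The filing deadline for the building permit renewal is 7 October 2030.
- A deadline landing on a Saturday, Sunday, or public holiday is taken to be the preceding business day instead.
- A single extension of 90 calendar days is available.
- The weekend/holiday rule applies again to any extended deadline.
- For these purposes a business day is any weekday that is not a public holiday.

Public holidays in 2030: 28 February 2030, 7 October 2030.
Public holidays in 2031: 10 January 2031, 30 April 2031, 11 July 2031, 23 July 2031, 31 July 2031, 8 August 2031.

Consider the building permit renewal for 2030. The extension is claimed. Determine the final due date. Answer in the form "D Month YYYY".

2 January 2031

Start from the fixed due date, 7 October 2030.
7 October 2030 is a listed holiday; the preceding business day is 4 October 2030 (Friday).
Applying the 90-calendar-day extension: 4 October 2030 + 90 days = 2 January 2031.
2 January 2031 falls on a Thursday, which is a business day, so no adjustment is needed.
Deadline: 2 January 2031.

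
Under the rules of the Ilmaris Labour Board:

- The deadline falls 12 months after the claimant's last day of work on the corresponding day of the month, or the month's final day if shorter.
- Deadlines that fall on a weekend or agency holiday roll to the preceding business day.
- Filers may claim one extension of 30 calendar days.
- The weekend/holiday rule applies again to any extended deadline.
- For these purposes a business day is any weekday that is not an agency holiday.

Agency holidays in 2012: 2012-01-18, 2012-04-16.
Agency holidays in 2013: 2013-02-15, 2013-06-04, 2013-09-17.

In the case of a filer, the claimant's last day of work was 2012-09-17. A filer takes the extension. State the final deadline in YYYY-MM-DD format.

2013-10-16

12 months from 2012-09-17 is 2013-09-17.
2013-09-17 is a listed holiday; the preceding business day is 2013-09-16 (Monday).
Add the 30 calendar-day extension to 2013-09-16: 2013-10-16.
2013-10-16 is a Wednesday and not a listed holiday, so it stands.
So the filing is due 2013-10-16.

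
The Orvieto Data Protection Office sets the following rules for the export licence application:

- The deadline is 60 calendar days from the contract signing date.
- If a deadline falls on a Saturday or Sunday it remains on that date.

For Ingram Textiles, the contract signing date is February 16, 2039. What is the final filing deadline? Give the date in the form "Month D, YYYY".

April 17, 2039

Adding 60 calendar days to February 16, 2039 gives April 17, 2039.
April 17, 2039 is a Sunday; no weekend or holiday adjustment applies.
Final deadline: April 17, 2039.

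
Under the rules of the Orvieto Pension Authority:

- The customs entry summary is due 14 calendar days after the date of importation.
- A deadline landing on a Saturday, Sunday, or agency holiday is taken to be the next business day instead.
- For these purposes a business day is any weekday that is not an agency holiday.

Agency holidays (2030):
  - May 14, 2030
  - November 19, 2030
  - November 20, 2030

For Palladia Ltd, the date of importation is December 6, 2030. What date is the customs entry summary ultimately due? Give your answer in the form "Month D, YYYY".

Trigger date December 6, 2030 + 14 calendar days = December 20, 2030.
Since December 20, 2030 is a Friday and not a holiday, the date is unchanged.
Final deadline: December 20, 2030.

December 20, 2030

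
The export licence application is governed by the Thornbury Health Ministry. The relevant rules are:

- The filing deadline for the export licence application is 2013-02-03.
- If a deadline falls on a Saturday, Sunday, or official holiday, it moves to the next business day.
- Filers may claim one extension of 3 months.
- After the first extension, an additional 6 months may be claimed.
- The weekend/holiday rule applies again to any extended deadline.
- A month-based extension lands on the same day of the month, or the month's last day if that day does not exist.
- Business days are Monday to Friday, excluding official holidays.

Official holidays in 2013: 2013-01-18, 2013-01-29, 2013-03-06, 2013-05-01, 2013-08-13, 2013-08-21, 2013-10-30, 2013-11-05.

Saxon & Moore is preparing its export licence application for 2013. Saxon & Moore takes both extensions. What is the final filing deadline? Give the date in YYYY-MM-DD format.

2013-11-06

Start from the fixed due date, 2013-02-03.
2013-02-03 is a Sunday; the next business day is 2013-02-04 (Monday).
Add 3 months to 2013-02-04: 2013-05-04.
2013-05-04 falls on a Saturday. Rolling to the next business day gives 2013-05-06, a Monday.
Add 6 months to 2013-05-06: 2013-11-06.
2013-11-06 (Wednesday) is already a business day.
The final due date is 2013-11-06.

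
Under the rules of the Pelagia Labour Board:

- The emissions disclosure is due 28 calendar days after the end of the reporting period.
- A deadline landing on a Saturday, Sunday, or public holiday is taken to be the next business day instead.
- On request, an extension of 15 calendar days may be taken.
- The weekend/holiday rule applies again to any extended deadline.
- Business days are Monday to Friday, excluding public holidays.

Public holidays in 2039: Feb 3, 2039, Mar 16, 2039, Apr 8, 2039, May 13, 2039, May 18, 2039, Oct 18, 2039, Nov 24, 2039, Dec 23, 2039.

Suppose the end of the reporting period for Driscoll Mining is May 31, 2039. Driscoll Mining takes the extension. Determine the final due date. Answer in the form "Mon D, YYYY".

Jul 13, 2039

28 calendar days after May 31, 2039 is Jun 28, 2039.
Since Jun 28, 2039 is a Tuesday and not a holiday, the date is unchanged.
Add the 15 calendar-day extension to Jun 28, 2039: Jul 13, 2039.
Jul 13, 2039 is a Wednesday and not a listed holiday, so it stands.
Final deadline: Jul 13, 2039.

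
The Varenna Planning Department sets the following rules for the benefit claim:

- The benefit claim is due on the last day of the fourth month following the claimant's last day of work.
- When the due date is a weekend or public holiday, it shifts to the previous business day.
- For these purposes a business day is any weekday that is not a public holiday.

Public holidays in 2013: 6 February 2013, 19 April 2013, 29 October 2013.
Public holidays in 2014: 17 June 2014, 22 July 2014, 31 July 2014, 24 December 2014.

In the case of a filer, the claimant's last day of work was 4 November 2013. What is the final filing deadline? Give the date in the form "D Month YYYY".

4 months after 4 November 2013 falls in March 2014; the last day of that month is 31 March 2014.
31 March 2014 is a Monday and not a listed holiday, so it stands.
Deadline: 31 March 2014.

31 March 2014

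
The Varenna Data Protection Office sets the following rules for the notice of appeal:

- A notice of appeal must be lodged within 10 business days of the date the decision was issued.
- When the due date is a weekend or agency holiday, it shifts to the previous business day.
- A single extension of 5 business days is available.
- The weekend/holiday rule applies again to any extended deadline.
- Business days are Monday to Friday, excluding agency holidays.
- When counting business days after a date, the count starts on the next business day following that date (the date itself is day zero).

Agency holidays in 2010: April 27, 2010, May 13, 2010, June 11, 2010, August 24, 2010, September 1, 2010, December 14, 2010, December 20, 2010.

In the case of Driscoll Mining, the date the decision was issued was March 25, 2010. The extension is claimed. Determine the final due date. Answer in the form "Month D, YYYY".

April 15, 2010

Starting the day after March 25, 2010 and counting 10 business days lands on April 8, 2010.
April 8, 2010 falls on a Thursday, which is a business day, so no adjustment is needed.
The 5-business-day extension runs from April 8, 2010 to April 15, 2010.
April 15, 2010 is a Thursday and not a listed holiday, so it stands.
The final due date is April 15, 2010.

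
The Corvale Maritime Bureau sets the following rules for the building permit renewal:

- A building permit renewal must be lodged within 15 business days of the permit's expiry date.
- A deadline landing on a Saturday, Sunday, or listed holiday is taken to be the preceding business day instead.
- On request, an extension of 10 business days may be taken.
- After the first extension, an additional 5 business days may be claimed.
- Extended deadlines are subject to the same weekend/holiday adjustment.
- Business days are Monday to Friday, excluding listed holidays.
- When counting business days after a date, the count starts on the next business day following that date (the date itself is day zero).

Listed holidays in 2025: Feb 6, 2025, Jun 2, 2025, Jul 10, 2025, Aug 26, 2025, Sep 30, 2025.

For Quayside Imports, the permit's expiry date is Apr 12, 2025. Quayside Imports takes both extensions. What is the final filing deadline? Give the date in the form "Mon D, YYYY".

May 23, 2025

Counting 15 business days after Apr 12, 2025 (skipping weekends and listed holidays) reaches May 2, 2025.
Since May 2, 2025 is a Friday and not a holiday, the date is unchanged.
The 10-business-day extension runs from May 2, 2025 to May 16, 2025.
May 16, 2025 (Friday) is already a business day.
The 5-business-day extension runs from May 16, 2025 to May 23, 2025.
May 23, 2025 falls on a Friday, which is a business day, so no adjustment is needed.
So the filing is due May 23, 2025.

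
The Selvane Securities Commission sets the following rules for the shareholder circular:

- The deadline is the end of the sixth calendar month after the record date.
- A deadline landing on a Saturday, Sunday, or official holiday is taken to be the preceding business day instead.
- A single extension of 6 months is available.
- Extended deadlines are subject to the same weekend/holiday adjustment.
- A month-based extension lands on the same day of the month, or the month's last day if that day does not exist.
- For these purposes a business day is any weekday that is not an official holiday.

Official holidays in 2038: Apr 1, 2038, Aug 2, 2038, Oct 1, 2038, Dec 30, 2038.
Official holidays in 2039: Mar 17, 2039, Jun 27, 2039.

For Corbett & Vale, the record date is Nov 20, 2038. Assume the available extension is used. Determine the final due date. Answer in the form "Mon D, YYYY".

Nov 30, 2039

The sixth month after Nov 20, 2038 is May 2039, whose last day is May 31, 2039.
May 31, 2039 (Tuesday) is already a business day.
Applying the 6 months extension: 6 months after May 31, 2039 is Nov 30, 2039 (day 31 does not exist in November, so the month's last day is used).
Since Nov 30, 2039 is a Wednesday and not a holiday, the date is unchanged.
So the filing is due Nov 30, 2039.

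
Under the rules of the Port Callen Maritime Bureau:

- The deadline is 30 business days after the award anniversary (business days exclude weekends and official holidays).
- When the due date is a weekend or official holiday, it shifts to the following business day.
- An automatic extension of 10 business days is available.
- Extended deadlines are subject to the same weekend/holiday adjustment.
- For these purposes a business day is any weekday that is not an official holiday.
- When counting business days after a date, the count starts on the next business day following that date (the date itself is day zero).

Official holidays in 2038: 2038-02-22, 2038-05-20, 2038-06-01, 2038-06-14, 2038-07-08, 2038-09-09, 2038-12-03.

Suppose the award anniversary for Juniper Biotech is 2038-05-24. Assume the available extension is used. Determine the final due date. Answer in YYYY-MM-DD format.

Starting the day after 2038-05-24 and counting 30 business days lands on 2038-07-07.
Since 2038-07-07 is a Wednesday and not a holiday, the date is unchanged.
The 10-business-day extension runs from 2038-07-07 to 2038-07-22.
2038-07-22 is a Thursday and not a listed holiday, so it stands.
The final due date is 2038-07-22.

2038-07-22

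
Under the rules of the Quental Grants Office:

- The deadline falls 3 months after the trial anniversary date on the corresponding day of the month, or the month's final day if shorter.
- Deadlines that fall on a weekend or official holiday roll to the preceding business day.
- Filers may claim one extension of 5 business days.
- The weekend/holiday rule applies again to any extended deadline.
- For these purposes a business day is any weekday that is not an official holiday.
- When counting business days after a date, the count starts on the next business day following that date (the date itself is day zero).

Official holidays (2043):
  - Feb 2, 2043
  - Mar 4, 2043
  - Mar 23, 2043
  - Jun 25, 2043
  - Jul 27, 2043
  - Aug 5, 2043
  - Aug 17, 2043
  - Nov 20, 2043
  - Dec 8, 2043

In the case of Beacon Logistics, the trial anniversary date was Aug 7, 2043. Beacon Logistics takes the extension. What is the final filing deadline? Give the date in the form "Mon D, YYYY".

3 months from Aug 7, 2043 is Nov 7, 2043.
Nov 7, 2043 falls on a Saturday. Rolling to the preceding business day gives Nov 6, 2043, a Friday.
Counting 5 further business days from Nov 6, 2043 reaches Nov 13, 2043.
Since Nov 13, 2043 is a Friday and not a holiday, the date is unchanged.
Final deadline: Nov 13, 2043.

Nov 13, 2043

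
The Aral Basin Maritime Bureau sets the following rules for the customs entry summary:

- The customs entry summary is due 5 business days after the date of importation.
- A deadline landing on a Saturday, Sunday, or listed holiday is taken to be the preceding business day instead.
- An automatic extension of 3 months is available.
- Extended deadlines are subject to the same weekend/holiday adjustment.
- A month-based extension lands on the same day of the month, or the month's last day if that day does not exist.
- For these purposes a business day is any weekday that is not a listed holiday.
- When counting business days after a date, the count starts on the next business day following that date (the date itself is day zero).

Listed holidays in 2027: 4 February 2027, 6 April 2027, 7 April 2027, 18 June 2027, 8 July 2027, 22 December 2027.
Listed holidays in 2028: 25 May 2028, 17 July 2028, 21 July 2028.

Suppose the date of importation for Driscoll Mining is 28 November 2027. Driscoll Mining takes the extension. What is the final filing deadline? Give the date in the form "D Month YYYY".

Starting the day after 28 November 2027 and counting 5 business days lands on 3 December 2027.
Since 3 December 2027 is a Friday and not a holiday, the date is unchanged.
Add 3 months to 3 December 2027: 3 March 2028.
Since 3 March 2028 is a Friday and not a holiday, the date is unchanged.
So the filing is due 3 March 2028.

3 March 2028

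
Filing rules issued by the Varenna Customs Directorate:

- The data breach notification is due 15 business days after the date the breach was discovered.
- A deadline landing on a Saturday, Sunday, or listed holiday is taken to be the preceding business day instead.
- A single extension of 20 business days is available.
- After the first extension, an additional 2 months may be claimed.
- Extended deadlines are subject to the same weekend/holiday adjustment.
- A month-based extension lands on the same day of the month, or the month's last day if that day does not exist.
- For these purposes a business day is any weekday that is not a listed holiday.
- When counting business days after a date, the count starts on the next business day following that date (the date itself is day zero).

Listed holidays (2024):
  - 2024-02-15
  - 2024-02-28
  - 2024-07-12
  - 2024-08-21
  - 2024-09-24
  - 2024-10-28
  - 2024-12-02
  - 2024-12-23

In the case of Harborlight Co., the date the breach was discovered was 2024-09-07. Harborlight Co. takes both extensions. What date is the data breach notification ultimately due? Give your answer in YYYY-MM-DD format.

2024-12-27

Starting the day after 2024-09-07 and counting 15 business days lands on 2024-09-30.
2024-09-30 falls on a Monday, which is a business day, so no adjustment is needed.
Counting 20 further business days from 2024-09-30 reaches 2024-10-29.
2024-10-29 falls on a Tuesday, which is a business day, so no adjustment is needed.
Applying the 2 months extension: 2 months after 2024-10-29 is 2024-12-29.
Because 2024-12-29 is a Sunday, the deadline becomes 2024-12-27 (Friday).
The final due date is 2024-12-27.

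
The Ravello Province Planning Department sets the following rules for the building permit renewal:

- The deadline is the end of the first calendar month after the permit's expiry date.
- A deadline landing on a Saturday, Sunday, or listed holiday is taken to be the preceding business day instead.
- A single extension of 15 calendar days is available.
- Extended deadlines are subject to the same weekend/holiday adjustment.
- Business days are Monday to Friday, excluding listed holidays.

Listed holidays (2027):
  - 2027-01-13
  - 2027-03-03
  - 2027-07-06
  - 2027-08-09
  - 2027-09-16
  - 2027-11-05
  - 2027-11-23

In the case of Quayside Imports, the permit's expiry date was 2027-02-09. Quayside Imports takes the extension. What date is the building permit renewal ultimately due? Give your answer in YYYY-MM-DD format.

1 month after 2027-02-09 is March 2027; that month ends on 2027-03-31.
2027-03-31 falls on a Wednesday, which is a business day, so no adjustment is needed.
With the 15-day extension, 2027-03-31 becomes 2027-04-15.
2027-04-15 (Thursday) is already a business day.
Deadline: 2027-04-15.

2027-04-15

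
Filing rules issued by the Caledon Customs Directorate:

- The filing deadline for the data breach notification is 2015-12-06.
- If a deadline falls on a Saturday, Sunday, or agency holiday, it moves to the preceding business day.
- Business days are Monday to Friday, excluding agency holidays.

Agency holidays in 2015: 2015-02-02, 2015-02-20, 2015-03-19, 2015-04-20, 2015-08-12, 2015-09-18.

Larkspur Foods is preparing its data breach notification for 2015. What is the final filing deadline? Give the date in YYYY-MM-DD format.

2015-12-04

Start from the fixed due date, 2015-12-06.
2015-12-06 is a Sunday, so it moves to the preceding business day, 2015-12-04 (Friday).
Final deadline: 2015-12-04.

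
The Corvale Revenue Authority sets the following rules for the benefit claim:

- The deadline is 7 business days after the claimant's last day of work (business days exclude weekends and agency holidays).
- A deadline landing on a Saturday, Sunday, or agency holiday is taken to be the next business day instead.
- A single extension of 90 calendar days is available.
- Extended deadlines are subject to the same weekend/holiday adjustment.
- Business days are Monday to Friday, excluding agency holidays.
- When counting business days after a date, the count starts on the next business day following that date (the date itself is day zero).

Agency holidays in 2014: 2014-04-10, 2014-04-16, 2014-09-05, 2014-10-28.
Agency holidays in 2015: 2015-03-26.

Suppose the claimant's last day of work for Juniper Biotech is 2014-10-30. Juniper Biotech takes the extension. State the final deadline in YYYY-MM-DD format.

Counting 7 business days after 2014-10-30 (skipping weekends and listed holidays) reaches 2014-11-10.
Since 2014-11-10 is a Monday and not a holiday, the date is unchanged.
Add the 90 calendar-day extension to 2014-11-10: 2015-02-08.
2015-02-08 falls on a Sunday. Rolling to the next business day gives 2015-02-09, a Monday.
Deadline: 2015-02-09.

2015-02-09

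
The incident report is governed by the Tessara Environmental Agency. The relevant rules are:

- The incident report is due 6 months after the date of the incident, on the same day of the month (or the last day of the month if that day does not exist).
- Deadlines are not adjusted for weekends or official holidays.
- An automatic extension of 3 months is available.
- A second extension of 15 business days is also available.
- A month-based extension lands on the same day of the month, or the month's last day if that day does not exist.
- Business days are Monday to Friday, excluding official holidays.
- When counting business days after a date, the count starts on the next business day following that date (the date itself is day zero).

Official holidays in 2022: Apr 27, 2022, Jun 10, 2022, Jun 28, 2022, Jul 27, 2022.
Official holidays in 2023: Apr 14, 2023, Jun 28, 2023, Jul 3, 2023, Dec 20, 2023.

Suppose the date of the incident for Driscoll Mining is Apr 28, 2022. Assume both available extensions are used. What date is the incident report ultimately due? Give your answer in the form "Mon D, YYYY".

Feb 17, 2023

6 months after Apr 28, 2022, on the same day of the month, is Oct 28, 2022.
Oct 28, 2022 is a Friday; no weekend or holiday adjustment applies.
The 3 months extension carries Oct 28, 2022 to Jan 28, 2023.
No adjustment is made for weekends or holidays, so Jan 28, 2023 stands.
Applying the 15-business-day extension: 15 business days after Jan 28, 2023 is Feb 17, 2023.
No adjustment is made for weekends or holidays, so Feb 17, 2023 stands.
Deadline: Feb 17, 2023.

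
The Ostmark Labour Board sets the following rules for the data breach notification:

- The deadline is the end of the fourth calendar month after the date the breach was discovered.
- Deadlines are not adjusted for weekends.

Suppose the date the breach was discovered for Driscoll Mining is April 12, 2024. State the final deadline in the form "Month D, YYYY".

The fourth month after April 12, 2024 is August 2024, whose last day is August 31, 2024.
August 31, 2024 falls on a Saturday. The rules make no weekend/holiday allowance, so it remains August 31, 2024.
Final deadline: August 31, 2024.

August 31, 2024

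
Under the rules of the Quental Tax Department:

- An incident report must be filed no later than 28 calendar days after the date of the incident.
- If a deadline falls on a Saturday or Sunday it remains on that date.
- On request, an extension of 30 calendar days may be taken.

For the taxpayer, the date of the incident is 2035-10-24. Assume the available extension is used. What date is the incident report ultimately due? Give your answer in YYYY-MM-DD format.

Trigger date 2035-10-24 + 28 calendar days = 2035-11-21.
2035-11-21 falls on a Wednesday. The rules make no weekend/holiday allowance, so it remains 2035-11-21.
Applying the 30-calendar-day extension: 2035-11-21 + 30 days = 2035-12-21.
2035-12-21 is a Friday; no weekend or holiday adjustment applies.
Final deadline: 2035-12-21.

2035-12-21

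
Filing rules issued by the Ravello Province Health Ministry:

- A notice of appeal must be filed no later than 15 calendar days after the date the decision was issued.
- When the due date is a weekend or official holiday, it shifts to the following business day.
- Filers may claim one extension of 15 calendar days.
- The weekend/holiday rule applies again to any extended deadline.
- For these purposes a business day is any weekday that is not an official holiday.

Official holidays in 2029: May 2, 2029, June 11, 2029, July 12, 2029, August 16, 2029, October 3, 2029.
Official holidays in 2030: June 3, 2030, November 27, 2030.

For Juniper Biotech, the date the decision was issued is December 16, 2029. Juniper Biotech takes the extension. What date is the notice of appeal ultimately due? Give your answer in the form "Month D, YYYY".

Trigger date December 16, 2029 + 15 calendar days = December 31, 2029.
December 31, 2029 falls on a Monday, which is a business day, so no adjustment is needed.
Add the 15 calendar-day extension to December 31, 2029: January 15, 2030.
January 15, 2030 is a Tuesday and not a listed holiday, so it stands.
So the filing is due January 15, 2030.

January 15, 2030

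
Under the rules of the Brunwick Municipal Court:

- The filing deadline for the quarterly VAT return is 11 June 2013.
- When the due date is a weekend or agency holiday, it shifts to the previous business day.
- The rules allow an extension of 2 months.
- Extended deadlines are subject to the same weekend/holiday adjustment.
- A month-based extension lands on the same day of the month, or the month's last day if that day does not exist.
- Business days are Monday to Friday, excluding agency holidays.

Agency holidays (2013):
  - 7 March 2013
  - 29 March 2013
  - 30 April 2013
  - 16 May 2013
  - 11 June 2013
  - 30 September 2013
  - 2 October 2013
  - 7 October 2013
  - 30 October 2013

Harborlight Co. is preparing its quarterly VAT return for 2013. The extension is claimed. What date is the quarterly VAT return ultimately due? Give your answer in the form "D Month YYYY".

The statutory due date is 11 June 2013.
11 June 2013 is a listed holiday; the preceding business day is 10 June 2013 (Monday).
Add 2 months to 10 June 2013: 10 August 2013.
10 August 2013 is a Saturday; the preceding business day is 9 August 2013 (Friday).
The final due date is 9 August 2013.

9 August 2013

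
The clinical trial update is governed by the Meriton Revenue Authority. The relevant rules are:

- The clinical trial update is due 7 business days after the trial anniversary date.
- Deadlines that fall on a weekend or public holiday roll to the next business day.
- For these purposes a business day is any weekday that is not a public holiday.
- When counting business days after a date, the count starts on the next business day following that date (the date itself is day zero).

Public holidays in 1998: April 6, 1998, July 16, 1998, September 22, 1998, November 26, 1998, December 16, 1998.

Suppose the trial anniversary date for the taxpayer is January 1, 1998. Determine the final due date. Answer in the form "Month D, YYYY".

January 12, 1998

7 business days after January 1, 1998, excluding weekends and holidays, is January 12, 1998.
Since January 12, 1998 is a Monday and not a holiday, the date is unchanged.
Final deadline: January 12, 1998.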